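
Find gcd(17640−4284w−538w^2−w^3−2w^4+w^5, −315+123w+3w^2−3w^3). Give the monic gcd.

−21+4w+w^2

Apply the Euclidean algorithm:
  w^5−2w^4−w^3−538w^2−4284w+17640 = (−(1/3)w^2+(1/3)w−13)(−3w^3+3w^2+123w−315) + (−645w^2−2580w+13545)
  −3w^3+3w^2+123w−315 = ((1/215)w−1/43)(−645w^2−2580w+13545) + (0)
Last nonzero remainder: −645w^2−2580w+13545. Dividing through by −645 gives the monic gcd w^2+4w−21.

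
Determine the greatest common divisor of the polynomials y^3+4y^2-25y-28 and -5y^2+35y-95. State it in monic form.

1

Repeated division with remainder:
  y^3+4y^2-25y-28 = (-(1/5)y-11/5)(-5y^2+35y-95) + (33y-237)
  -5y^2+35y-95 = (-(5/33)y-10/363)(33y-237) + (-12285/121)
  33y-237 = (-(1331/4095)y+9559/4095)(-12285/121) + (0)
The last nonzero remainder is the constant -12285/121, so the polynomials are coprime and gcd = 1.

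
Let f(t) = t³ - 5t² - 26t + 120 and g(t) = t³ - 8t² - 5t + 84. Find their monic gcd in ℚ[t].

t - 4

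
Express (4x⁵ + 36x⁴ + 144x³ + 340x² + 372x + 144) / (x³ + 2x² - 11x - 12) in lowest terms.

(4x³ + 16x² + 48x + 36)/(x - 3)

Repeated division with remainder:
  4x⁵ + 36x⁴ + 144x³ + 340x² + 372x + 144 = (4x² + 28x + 132)(x³ + 2x² - 11x - 12) + (432x² + 2160x + 1728)
  x³ + 2x² - 11x - 12 = ((1/432)x - 1/144)(432x² + 2160x + 1728) + (0)
Last nonzero remainder: 432x² + 2160x + 1728. Dividing through by 432 gives the monic gcd x² + 5x + 4.
Cancel x² + 5x + 4 from numerator and denominator to get the reduced form.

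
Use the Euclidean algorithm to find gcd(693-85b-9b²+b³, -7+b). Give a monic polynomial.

-7+b

Apply the Euclidean algorithm:
  b³-9b²-85b+693 = (b²-2b-99)(b-7) + (0)
The last nonzero remainder b-7 is already monic.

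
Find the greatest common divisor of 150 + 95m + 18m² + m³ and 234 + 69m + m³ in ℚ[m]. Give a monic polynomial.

3 + m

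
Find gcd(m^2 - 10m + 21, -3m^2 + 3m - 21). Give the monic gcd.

1

Repeated division with remainder:
  m^2 - 10m + 21 = (-1/3)(-3m^2 + 3m - 21) + (-9m + 14)
  -3m^2 + 3m - 21 = ((1/3)m + 5/27)(-9m + 14) + (-637/27)
  -9m + 14 = ((243/637)m - 54/91)(-637/27) + (0)
The last nonzero remainder is the constant -637/27, so the polynomials are coprime and gcd = 1.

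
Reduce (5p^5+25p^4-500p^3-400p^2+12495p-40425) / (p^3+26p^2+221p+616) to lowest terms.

Euclidean algorithm in ℚ[p]:
  5p^5+25p^4-500p^3-400p^2+12495p-40425 = (5p^2-105p+1125)(p^3+26p^2+221p+616) + (-9525p^2-171450p-733425)
  p^3+26p^2+221p+616 = (-(1/9525)p-8/9525)(-9525p^2-171450p-733425) + (0)
Last nonzero remainder: -9525p^2-171450p-733425. Dividing through by -9525 gives the monic gcd p^2+18p+77.
Cancel p^2+18p+77 from numerator and denominator to get the reduced form.

(5p^3-65p^2+285p-525)/(p+8)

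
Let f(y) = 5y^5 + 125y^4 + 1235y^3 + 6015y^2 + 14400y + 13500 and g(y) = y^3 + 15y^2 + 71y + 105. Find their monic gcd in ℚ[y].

y^2 + 8y + 15

By polynomial division,
  5y^5 + 125y^4 + 1235y^3 + 6015y^2 + 14400y + 13500 = (5y^2 + 50y + 130)(y^3 + 15y^2 + 71y + 105) + (−10y^2 − 80y − 150)
  y^3 + 15y^2 + 71y + 105 = (−(1/10)y − 7/10)(−10y^2 − 80y − 150) + (0)
Last nonzero remainder: −10y^2 − 80y − 150. Dividing through by −10 gives the monic gcd y^2 + 8y + 15.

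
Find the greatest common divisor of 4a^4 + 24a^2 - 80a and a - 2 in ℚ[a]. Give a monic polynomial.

a - 2

Apply the Euclidean algorithm:
  4a^4 + 24a^2 - 80a = (4a^3 + 8a^2 + 40a)(a - 2) + (0)
The last nonzero remainder a - 2 is already monic.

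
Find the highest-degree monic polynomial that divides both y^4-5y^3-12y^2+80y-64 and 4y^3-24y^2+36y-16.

y^2-5y+4

By polynomial division,
  y^4-5y^3-12y^2+80y-64 = ((1/4)y+1/4)(4y^3-24y^2+36y-16) + (-15y^2+75y-60)
  4y^3-24y^2+36y-16 = (-(4/15)y+4/15)(-15y^2+75y-60) + (0)
Last nonzero remainder: -15y^2+75y-60. Dividing through by -15 gives the monic gcd y^2-5y+4.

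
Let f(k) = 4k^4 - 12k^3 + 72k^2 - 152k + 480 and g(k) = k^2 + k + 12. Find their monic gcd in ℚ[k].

k^2 + k + 12

Repeated division with remainder:
  4k^4 - 12k^3 + 72k^2 - 152k + 480 = (4k^2 - 16k + 40)(k^2 + k + 12) + (0)
The last nonzero remainder k^2 + k + 12 is already monic.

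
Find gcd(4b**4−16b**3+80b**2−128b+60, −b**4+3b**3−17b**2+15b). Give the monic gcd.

Apply the Euclidean algorithm:
  4b**4−16b**3+80b**2−128b+60 = (−4)(−b**4+3b**3−17b**2+15b) + (−4b**3+12b**2−68b+60)
  −b**4+3b**3−17b**2+15b = ((1/4)b)(−4b**3+12b**2−68b+60) + (0)
Last nonzero remainder: −4b**3+12b**2−68b+60. Dividing through by −4 gives the monic gcd b**3−3b**2+17b−15.

b**3−3b**2+17b−15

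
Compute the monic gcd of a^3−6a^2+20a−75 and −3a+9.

Repeated division with remainder:
  a^3−6a^2+20a−75 = (−(1/3)a^2+a−11/3)(−3a+9) + (−42)
  −3a+9 = ((1/14)a−3/14)(−42) + (0)
The last nonzero remainder is the constant −42, so the polynomials are coprime and gcd = 1.

1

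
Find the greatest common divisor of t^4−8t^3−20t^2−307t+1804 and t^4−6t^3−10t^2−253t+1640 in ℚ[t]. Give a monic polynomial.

t^2+7t+41

By polynomial division,
  t^4−8t^3−20t^2−307t+1804 = (t^4−6t^3−10t^2−253t+1640) + (−2t^3−10t^2−54t+164)
  t^4−6t^3−10t^2−253t+1640 = (−(1/2)t+11/2)(−2t^3−10t^2−54t+164) + (18t^2+126t+738)
  −2t^3−10t^2−54t+164 = (−(1/9)t+2/9)(18t^2+126t+738) + (0)
Last nonzero remainder: 18t^2+126t+738. Dividing through by 18 gives the monic gcd t^2+7t+41.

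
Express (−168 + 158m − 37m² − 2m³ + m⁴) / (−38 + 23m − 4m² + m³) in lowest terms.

(84 − 37m + m³)/(19 − 2m + m²)

Repeated division with remainder:
  m⁴ − 2m³ − 37m² + 158m − 168 = (m + 2)(m³ − 4m² + 23m − 38) + (−52m² + 150m − 92)
  m³ − 4m² + 23m − 38 = (−(1/52)m + 29/1352)(−52m² + 150m − 92) + ((12177/676)m − 12177/338)
  −52m² + 150m − 92 = (−(35152/12177)m + 31096/12177)((12177/676)m − 12177/338) + (0)
Last nonzero remainder: (12177/676)m − 12177/338. Dividing through by 12177/676 gives the monic gcd m − 2.
Cancel m − 2 from numerator and denominator to get the reduced form.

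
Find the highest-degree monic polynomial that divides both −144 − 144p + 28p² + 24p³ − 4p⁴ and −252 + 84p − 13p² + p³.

−6 + p

By polynomial division,
  −4p⁴ + 24p³ + 28p² − 144p − 144 = (−4p − 28)(p³ − 13p² + 84p − 252) + (1200p − 7200)
  p³ − 13p² + 84p − 252 = ((1/1200)p² − (7/1200)p + 7/200)(1200p − 7200) + (0)
Last nonzero remainder: 1200p − 7200. Dividing through by 1200 gives the monic gcd p − 6.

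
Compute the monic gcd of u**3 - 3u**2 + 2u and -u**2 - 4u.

Apply the Euclidean algorithm:
  u**3 - 3u**2 + 2u = (-u + 7)(-u**2 - 4u) + (30u)
  -u**2 - 4u = (-(1/30)u - 2/15)(30u) + (0)
Last nonzero remainder: 30u. Dividing through by 30 gives the monic gcd u.

u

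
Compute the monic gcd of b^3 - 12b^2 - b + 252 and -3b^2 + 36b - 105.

Euclidean algorithm in ℚ[b]:
  b^3 - 12b^2 - b + 252 = (-(1/3)b)(-3b^2 + 36b - 105) + (-36b + 252)
  -3b^2 + 36b - 105 = ((1/12)b - 5/12)(-36b + 252) + (0)
Last nonzero remainder: -36b + 252. Dividing through by -36 gives the monic gcd b - 7.

b - 7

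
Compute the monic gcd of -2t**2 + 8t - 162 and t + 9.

Euclidean algorithm in ℚ[t]:
  -2t**2 + 8t - 162 = (-2t + 26)(t + 9) + (-396)
  t + 9 = (-(1/396)t - 1/44)(-396) + (0)
The last nonzero remainder is the constant -396, so the polynomials are coprime and gcd = 1.

1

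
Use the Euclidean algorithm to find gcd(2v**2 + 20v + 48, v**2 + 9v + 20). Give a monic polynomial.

By polynomial division,
  2v**2 + 20v + 48 = (2)(v**2 + 9v + 20) + (2v + 8)
  v**2 + 9v + 20 = ((1/2)v + 5/2)(2v + 8) + (0)
Last nonzero remainder: 2v + 8. Dividing through by 2 gives the monic gcd v + 4.

v + 4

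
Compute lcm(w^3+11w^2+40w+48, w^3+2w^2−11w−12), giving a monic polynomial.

w^5+9w^4+15w^3−65w^2−216w−144

Euclidean algorithm in ℚ[w]:
  w^3+11w^2+40w+48 = (w^3+2w^2−11w−12) + (9w^2+51w+60)
  w^3+2w^2−11w−12 = ((1/9)w−11/27)(9w^2+51w+60) + ((28/9)w+112/9)
  9w^2+51w+60 = ((81/28)w+135/28)((28/9)w+112/9) + (0)
Last nonzero remainder: (28/9)w+112/9. Dividing through by 28/9 gives the monic gcd w+4.
Then lcm(f, g) = f·g / gcd(f, g); expanding and making the result monic gives the answer.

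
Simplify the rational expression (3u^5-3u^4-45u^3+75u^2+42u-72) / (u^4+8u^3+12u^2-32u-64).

(3u^3-9u^2-3u+9)/(u^2+6u+8)

Apply the Euclidean algorithm:
  3u^5-3u^4-45u^3+75u^2+42u-72 = (3u-27)(u^4+8u^3+12u^2-32u-64) + (135u^3+495u^2-630u-1800)
  u^4+8u^3+12u^2-32u-64 = ((1/135)u+13/405)(135u^3+495u^2-630u-1800) + ((7/9)u^2+(14/9)u-56/9)
  135u^3+495u^2-630u-1800 = ((1215/7)u+2025/7)((7/9)u^2+(14/9)u-56/9) + (0)
Last nonzero remainder: (7/9)u^2+(14/9)u-56/9. Dividing through by 7/9 gives the monic gcd u^2+2u-8.
Cancel u^2+2u-8 from numerator and denominator to get the reduced form.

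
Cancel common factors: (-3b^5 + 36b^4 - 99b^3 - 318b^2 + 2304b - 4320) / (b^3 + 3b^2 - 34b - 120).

Repeated division with remainder:
  -3b^5 + 36b^4 - 99b^3 - 318b^2 + 2304b - 4320 = (-3b^2 + 45b - 336)(b^3 + 3b^2 - 34b - 120) + (1860b^2 - 3720b - 44640)
  b^3 + 3b^2 - 34b - 120 = ((1/1860)b + 1/372)(1860b^2 - 3720b - 44640) + (0)
Last nonzero remainder: 1860b^2 - 3720b - 44640. Dividing through by 1860 gives the monic gcd b^2 - 2b - 24.
Cancel b^2 - 2b - 24 from numerator and denominator to get the reduced form.

(-3b^3 + 30b^2 - 111b + 180)/(b + 5)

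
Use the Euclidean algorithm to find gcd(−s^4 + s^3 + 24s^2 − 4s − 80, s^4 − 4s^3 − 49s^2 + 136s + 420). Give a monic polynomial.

s^2 − 3s − 10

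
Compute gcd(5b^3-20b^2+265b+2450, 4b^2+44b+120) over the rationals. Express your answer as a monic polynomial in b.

b+5

Repeated division with remainder:
  5b^3-20b^2+265b+2450 = ((5/4)b-75/4)(4b^2+44b+120) + (940b+4700)
  4b^2+44b+120 = ((1/235)b+6/235)(940b+4700) + (0)
Last nonzero remainder: 940b+4700. Dividing through by 940 gives the monic gcd b+5.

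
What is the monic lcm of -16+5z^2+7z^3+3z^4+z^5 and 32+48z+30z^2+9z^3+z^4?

Euclidean algorithm in ℚ[z]:
  z^5+3z^4+7z^3+5z^2-16 = (z-6)(z^4+9z^3+30z^2+48z+32) + (31z^3+137z^2+256z+176)
  z^4+9z^3+30z^2+48z+32 = ((1/31)z+142/961)(31z^3+137z^2+256z+176) + ((1440/961)z^2+(4320/961)z+5760/961)
  31z^3+137z^2+256z+176 = ((29791/1440)z+10571/360)((1440/961)z^2+(4320/961)z+5760/961) + (0)
Last nonzero remainder: (1440/961)z^2+(4320/961)z+5760/961. Dividing through by 1440/961 gives the monic gcd z^2+3z+4.
Then lcm(f, g) = f·g / gcd(f, g); expanding and making the result monic gives the answer.

-128-96z+24z^2+86z^3+71z^4+33z^5+9z^6+z^7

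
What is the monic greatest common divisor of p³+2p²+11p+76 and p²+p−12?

p+4

Euclidean algorithm in ℚ[p]:
  p³+2p²+11p+76 = (p+1)(p²+p−12) + (22p+88)
  p²+p−12 = ((1/22)p−3/22)(22p+88) + (0)
Last nonzero remainder: 22p+88. Dividing through by 22 gives the monic gcd p+4.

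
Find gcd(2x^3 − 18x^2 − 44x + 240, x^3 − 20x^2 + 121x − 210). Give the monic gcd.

By polynomial division,
  2x^3 − 18x^2 − 44x + 240 = (2)(x^3 − 20x^2 + 121x − 210) + (22x^2 − 286x + 660)
  x^3 − 20x^2 + 121x − 210 = ((1/22)x − 7/22)(22x^2 − 286x + 660) + (0)
Last nonzero remainder: 22x^2 − 286x + 660. Dividing through by 22 gives the monic gcd x^2 − 13x + 30.

x^2 − 13x + 30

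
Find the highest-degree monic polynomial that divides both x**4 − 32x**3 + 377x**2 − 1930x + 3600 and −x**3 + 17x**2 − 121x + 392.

Euclidean algorithm in ℚ[x]:
  x**4 − 32x**3 + 377x**2 − 1930x + 3600 = (−x + 15)(−x**3 + 17x**2 − 121x + 392) + (x**2 + 277x − 2280)
  −x**3 + 17x**2 − 121x + 392 = (−x + 294)(x**2 + 277x − 2280) + (−83839x + 670712)
  x**2 + 277x − 2280 = (−(1/83839)x − 285/83839)(−83839x + 670712) + (0)
Last nonzero remainder: −83839x + 670712. Dividing through by −83839 gives the monic gcd x − 8.

x − 8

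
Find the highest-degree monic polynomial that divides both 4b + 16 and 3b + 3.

1

Apply the Euclidean algorithm:
  4b + 16 = (4/3)(3b + 3) + (12)
  3b + 3 = ((1/4)b + 1/4)(12) + (0)
The last nonzero remainder is the constant 12, so the polynomials are coprime and gcd = 1.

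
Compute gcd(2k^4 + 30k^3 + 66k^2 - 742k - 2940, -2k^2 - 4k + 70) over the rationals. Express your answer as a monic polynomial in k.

k^2 + 2k - 35

Euclidean algorithm in ℚ[k]:
  2k^4 + 30k^3 + 66k^2 - 742k - 2940 = (-k^2 - 13k - 42)(-2k^2 - 4k + 70) + (0)
Last nonzero remainder: -2k^2 - 4k + 70. Dividing through by -2 gives the monic gcd k^2 + 2k - 35.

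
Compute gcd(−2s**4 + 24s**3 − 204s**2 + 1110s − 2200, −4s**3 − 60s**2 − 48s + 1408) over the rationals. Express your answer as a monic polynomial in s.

By polynomial division,
  −2s**4 + 24s**3 − 204s**2 + 1110s − 2200 = ((1/2)s − 27/2)(−4s**3 − 60s**2 − 48s + 1408) + (−990s**2 − 242s + 16808)
  −4s**3 − 60s**2 − 48s + 1408 = ((2/495)s + 1328/22275)(−990s**2 − 242s + 16808) + (−(205504/2025)s + 822016/2025)
  −990s**2 − 242s + 16808 = ((1002375/102752)s + 4254525/102752)(−(205504/2025)s + 822016/2025) + (0)
Last nonzero remainder: −(205504/2025)s + 822016/2025. Dividing through by −205504/2025 gives the monic gcd s − 4.

s − 4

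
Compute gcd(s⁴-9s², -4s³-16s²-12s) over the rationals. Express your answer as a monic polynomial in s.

s²+3s

Apply the Euclidean algorithm:
  s⁴-9s² = (-(1/4)s+1)(-4s³-16s²-12s) + (4s²+12s)
  -4s³-16s²-12s = (-s-1)(4s²+12s) + (0)
Last nonzero remainder: 4s²+12s. Dividing through by 4 gives the monic gcd s²+3s.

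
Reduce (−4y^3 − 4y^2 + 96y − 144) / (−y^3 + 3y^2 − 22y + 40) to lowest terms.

Apply the Euclidean algorithm:
  −4y^3 − 4y^2 + 96y − 144 = (4)(−y^3 + 3y^2 − 22y + 40) + (−16y^2 + 184y − 304)
  −y^3 + 3y^2 − 22y + 40 = ((1/16)y + 17/32)(−16y^2 + 184y − 304) + (−(403/4)y + 403/2)
  −16y^2 + 184y − 304 = ((64/403)y − 608/403)(−(403/4)y + 403/2) + (0)
Last nonzero remainder: −(403/4)y + 403/2. Dividing through by −403/4 gives the monic gcd y − 2.
Cancel y − 2 from numerator and denominator to get the reduced form.

(4y^2 + 12y − 72)/(y^2 − y + 20)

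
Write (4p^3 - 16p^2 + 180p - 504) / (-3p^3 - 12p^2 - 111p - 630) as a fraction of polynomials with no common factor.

Euclidean algorithm in ℚ[p]:
  4p^3 - 16p^2 + 180p - 504 = (-4/3)(-3p^3 - 12p^2 - 111p - 630) + (-32p^2 + 32p - 1344)
  -3p^3 - 12p^2 - 111p - 630 = ((3/32)p + 15/32)(-32p^2 + 32p - 1344) + (0)
Last nonzero remainder: -32p^2 + 32p - 1344. Dividing through by -32 gives the monic gcd p^2 - p + 42.
Cancel p^2 - p + 42 from numerator and denominator to get the reduced form.

(-4p + 12)/(3p + 15)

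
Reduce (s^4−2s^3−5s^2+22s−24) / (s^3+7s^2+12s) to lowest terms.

Repeated division with remainder:
  s^4−2s^3−5s^2+22s−24 = (s−9)(s^3+7s^2+12s) + (46s^2+130s−24)
  s^3+7s^2+12s = ((1/46)s+48/529)(46s^2+130s−24) + ((384/529)s+1152/529)
  46s^2+130s−24 = ((12167/192)s−529/48)((384/529)s+1152/529) + (0)
Last nonzero remainder: (384/529)s+1152/529. Dividing through by 384/529 gives the monic gcd s+3.
Cancel s+3 from numerator and denominator to get the reduced form.

(s^3−5s^2+10s−8)/(s^2+4s)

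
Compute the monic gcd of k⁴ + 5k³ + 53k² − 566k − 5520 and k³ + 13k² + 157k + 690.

k³ + 13k² + 157k + 690

Apply the Euclidean algorithm:
  k⁴ + 5k³ + 53k² − 566k − 5520 = (k − 8)(k³ + 13k² + 157k + 690) + (0)
The last nonzero remainder k³ + 13k² + 157k + 690 is already monic.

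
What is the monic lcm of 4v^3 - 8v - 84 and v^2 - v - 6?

Repeated division with remainder:
  4v^3 - 8v - 84 = (4v + 4)(v^2 - v - 6) + (20v - 60)
  v^2 - v - 6 = ((1/20)v + 1/10)(20v - 60) + (0)
Last nonzero remainder: 20v - 60. Dividing through by 20 gives the monic gcd v - 3.
Then lcm(f, g) = f·g / gcd(f, g); expanding and making the result monic gives the answer.

v^4 + 2v^3 - 2v^2 - 25v - 42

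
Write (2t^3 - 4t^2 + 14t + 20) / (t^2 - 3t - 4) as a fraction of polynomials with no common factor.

Euclidean algorithm in ℚ[t]:
  2t^3 - 4t^2 + 14t + 20 = (2t + 2)(t^2 - 3t - 4) + (28t + 28)
  t^2 - 3t - 4 = ((1/28)t - 1/7)(28t + 28) + (0)
Last nonzero remainder: 28t + 28. Dividing through by 28 gives the monic gcd t + 1.
Cancel t + 1 from numerator and denominator to get the reduced form.

(2t^2 - 6t + 20)/(t - 4)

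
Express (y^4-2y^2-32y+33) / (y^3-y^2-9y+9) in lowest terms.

By polynomial division,
  y^4-2y^2-32y+33 = (y+1)(y^3-y^2-9y+9) + (8y^2-32y+24)
  y^3-y^2-9y+9 = ((1/8)y+3/8)(8y^2-32y+24) + (0)
Last nonzero remainder: 8y^2-32y+24. Dividing through by 8 gives the monic gcd y^2-4y+3.
Cancel y^2-4y+3 from numerator and denominator to get the reduced form.

(y^2+4y+11)/(y+3)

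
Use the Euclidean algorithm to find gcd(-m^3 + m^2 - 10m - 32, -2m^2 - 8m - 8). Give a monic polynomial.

m + 2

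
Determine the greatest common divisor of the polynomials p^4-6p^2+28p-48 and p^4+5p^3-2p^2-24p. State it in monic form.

p^2+2p-8

Euclidean algorithm in ℚ[p]:
  p^4-6p^2+28p-48 = (p^4+5p^3-2p^2-24p) + (-5p^3-4p^2+52p-48)
  p^4+5p^3-2p^2-24p = (-(1/5)p-21/25)(-5p^3-4p^2+52p-48) + ((126/25)p^2+(252/25)p-1008/25)
  -5p^3-4p^2+52p-48 = (-(125/126)p+25/21)((126/25)p^2+(252/25)p-1008/25) + (0)
Last nonzero remainder: (126/25)p^2+(252/25)p-1008/25. Dividing through by 126/25 gives the monic gcd p^2+2p-8.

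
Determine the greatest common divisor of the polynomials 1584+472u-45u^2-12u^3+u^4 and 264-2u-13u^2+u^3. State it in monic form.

-44-7u+u^2

Repeated division with remainder:
  u^4-12u^3-45u^2+472u+1584 = (u+1)(u^3-13u^2-2u+264) + (-30u^2+210u+1320)
  u^3-13u^2-2u+264 = (-(1/30)u+1/5)(-30u^2+210u+1320) + (0)
Last nonzero remainder: -30u^2+210u+1320. Dividing through by -30 gives the monic gcd u^2-7u-44.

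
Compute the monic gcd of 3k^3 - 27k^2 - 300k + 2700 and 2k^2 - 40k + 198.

k - 9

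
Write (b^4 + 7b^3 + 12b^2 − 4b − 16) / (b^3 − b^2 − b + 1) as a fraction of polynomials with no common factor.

(b^3 + 8b^2 + 20b + 16)/(b^2 − 1)

Apply the Euclidean algorithm:
  b^4 + 7b^3 + 12b^2 − 4b − 16 = (b + 8)(b^3 − b^2 − b + 1) + (21b^2 + 3b − 24)
  b^3 − b^2 − b + 1 = ((1/21)b − 8/147)(21b^2 + 3b − 24) + ((15/49)b − 15/49)
  21b^2 + 3b − 24 = ((343/5)b + 392/5)((15/49)b − 15/49) + (0)
Last nonzero remainder: (15/49)b − 15/49. Dividing through by 15/49 gives the monic gcd b − 1.
Cancel b − 1 from numerator and denominator to get the reduced form.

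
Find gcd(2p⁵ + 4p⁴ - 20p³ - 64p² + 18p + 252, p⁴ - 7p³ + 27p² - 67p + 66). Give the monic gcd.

p² - 5p + 6

Apply the Euclidean algorithm:
  2p⁵ + 4p⁴ - 20p³ - 64p² + 18p + 252 = (2p + 18)(p⁴ - 7p³ + 27p² - 67p + 66) + (52p³ - 416p² + 1092p - 936)
  p⁴ - 7p³ + 27p² - 67p + 66 = ((1/52)p + 1/52)(52p³ - 416p² + 1092p - 936) + (14p² - 70p + 84)
  52p³ - 416p² + 1092p - 936 = ((26/7)p - 78/7)(14p² - 70p + 84) + (0)
Last nonzero remainder: 14p² - 70p + 84. Dividing through by 14 gives the monic gcd p² - 5p + 6.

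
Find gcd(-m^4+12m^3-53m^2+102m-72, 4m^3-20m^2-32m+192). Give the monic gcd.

m-4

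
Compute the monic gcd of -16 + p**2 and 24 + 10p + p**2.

4 + p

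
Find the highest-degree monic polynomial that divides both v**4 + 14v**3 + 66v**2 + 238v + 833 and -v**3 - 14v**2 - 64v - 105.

Repeated division with remainder:
  v**4 + 14v**3 + 66v**2 + 238v + 833 = (-v)(-v**3 - 14v**2 - 64v - 105) + (2v**2 + 133v + 833)
  -v**3 - 14v**2 - 64v - 105 = (-(1/2)v + 105/4)(2v**2 + 133v + 833) + (-(12555/4)v - 87885/4)
  2v**2 + 133v + 833 = (-(8/12555)v - 476/12555)(-(12555/4)v - 87885/4) + (0)
Last nonzero remainder: -(12555/4)v - 87885/4. Dividing through by -12555/4 gives the monic gcd v + 7.

v + 7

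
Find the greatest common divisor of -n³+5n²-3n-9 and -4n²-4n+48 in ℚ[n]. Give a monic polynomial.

n-3

Repeated division with remainder:
  -n³+5n²-3n-9 = ((1/4)n-3/2)(-4n²-4n+48) + (-21n+63)
  -4n²-4n+48 = ((4/21)n+16/21)(-21n+63) + (0)
Last nonzero remainder: -21n+63. Dividing through by -21 gives the monic gcd n-3.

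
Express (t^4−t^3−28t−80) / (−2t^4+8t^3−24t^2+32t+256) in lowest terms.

(−t^2−t−10)/(2t^2−4t+32)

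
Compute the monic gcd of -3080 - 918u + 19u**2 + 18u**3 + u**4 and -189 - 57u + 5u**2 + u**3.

-7 + u

By polynomial division,
  u**4 + 18u**3 + 19u**2 - 918u - 3080 = (u + 13)(u**3 + 5u**2 - 57u - 189) + (11u**2 + 12u - 623)
  u**3 + 5u**2 - 57u - 189 = ((1/11)u + 43/121)(11u**2 + 12u - 623) + (-(560/121)u + 3920/121)
  11u**2 + 12u - 623 = (-(1331/560)u - 10769/560)(-(560/121)u + 3920/121) + (0)
Last nonzero remainder: -(560/121)u + 3920/121. Dividing through by -560/121 gives the monic gcd u - 7.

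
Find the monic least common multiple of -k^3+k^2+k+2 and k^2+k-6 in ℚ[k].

k^4+2k^3-4k^2-5k-6

Apply the Euclidean algorithm:
  -k^3+k^2+k+2 = (-k+2)(k^2+k-6) + (-7k+14)
  k^2+k-6 = (-(1/7)k-3/7)(-7k+14) + (0)
Last nonzero remainder: -7k+14. Dividing through by -7 gives the monic gcd k-2.
Then lcm(f, g) = f·g / gcd(f, g); expanding and making the result monic gives the answer.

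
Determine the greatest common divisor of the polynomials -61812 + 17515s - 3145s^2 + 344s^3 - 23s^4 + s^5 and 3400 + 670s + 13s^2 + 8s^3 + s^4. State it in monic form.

68 - 7s + s^2

Repeated division with remainder:
  s^5 - 23s^4 + 344s^3 - 3145s^2 + 17515s - 61812 = (s - 31)(s^4 + 8s^3 + 13s^2 + 670s + 3400) + (579s^3 - 3412s^2 + 34885s + 43588)
  s^4 + 8s^3 + 13s^2 + 670s + 3400 = ((1/579)s + 8044/335241)(579s^3 - 3412s^2 + 34885s + 43588) + ((11605846/335241)s^2 - (81240922/335241)s + 789197528/335241)
  579s^3 - 3412s^2 + 34885s + 43588 = ((194104539/11605846)s + 214889481/11605846)((11605846/335241)s^2 - (81240922/335241)s + 789197528/335241) + (0)
Last nonzero remainder: (11605846/335241)s^2 - (81240922/335241)s + 789197528/335241. Dividing through by 11605846/335241 gives the monic gcd s^2 - 7s + 68.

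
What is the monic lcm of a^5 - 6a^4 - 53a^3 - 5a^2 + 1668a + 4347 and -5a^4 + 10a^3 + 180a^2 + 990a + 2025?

a^7 - 2a^6 - 62a^5 - 307a^4 + 853a^3 + 10944a^2 + 42408a + 65205

Euclidean algorithm in ℚ[a]:
  a^5 - 6a^4 - 53a^3 - 5a^2 + 1668a + 4347 = (-(1/5)a + 4/5)(-5a^4 + 10a^3 + 180a^2 + 990a + 2025) + (-25a^3 + 49a^2 + 1281a + 2727)
  -5a^4 + 10a^3 + 180a^2 + 990a + 2025 = ((1/5)a - 1/125)(-25a^3 + 49a^2 + 1281a + 2727) + (-(9476/125)a^2 + (56856/125)a + 255852/125)
  -25a^3 + 49a^2 + 1281a + 2727 = ((3125/9476)a + 12625/9476)(-(9476/125)a^2 + (56856/125)a + 255852/125) + (0)
Last nonzero remainder: -(9476/125)a^2 + (56856/125)a + 255852/125. Dividing through by -9476/125 gives the monic gcd a^2 - 6a - 27.
Then lcm(f, g) = f·g / gcd(f, g); expanding and making the result monic gives the answer.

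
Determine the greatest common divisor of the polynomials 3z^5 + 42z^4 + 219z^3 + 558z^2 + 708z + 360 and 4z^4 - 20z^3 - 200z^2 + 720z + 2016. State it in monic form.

z^2 + 8z + 12

Apply the Euclidean algorithm:
  3z^5 + 42z^4 + 219z^3 + 558z^2 + 708z + 360 = ((3/4)z + 57/4)(4z^4 - 20z^3 - 200z^2 + 720z + 2016) + (654z^3 + 2868z^2 - 11064z - 28368)
  4z^4 - 20z^3 - 200z^2 + 720z + 2016 = ((2/327)z - 682/11881)(654z^3 + 2868z^2 - 11064z - 28368) + ((383760/11881)z^2 + (3070080/11881)z + 4605120/11881)
  654z^3 + 2868z^2 - 11064z - 28368 = ((1295029/63960)z - 2340557/31980)((383760/11881)z^2 + (3070080/11881)z + 4605120/11881) + (0)
Last nonzero remainder: (383760/11881)z^2 + (3070080/11881)z + 4605120/11881. Dividing through by 383760/11881 gives the monic gcd z^2 + 8z + 12.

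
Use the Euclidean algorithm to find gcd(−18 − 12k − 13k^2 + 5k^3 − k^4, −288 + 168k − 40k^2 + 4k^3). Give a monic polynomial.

18 − 6k + k^2

By polynomial division,
  −k^4 + 5k^3 − 13k^2 − 12k − 18 = (−(1/4)k − 5/4)(4k^3 − 40k^2 + 168k − 288) + (−21k^2 + 126k − 378)
  4k^3 − 40k^2 + 168k − 288 = (−(4/21)k + 16/21)(−21k^2 + 126k − 378) + (0)
Last nonzero remainder: −21k^2 + 126k − 378. Dividing through by −21 gives the monic gcd k^2 − 6k + 18.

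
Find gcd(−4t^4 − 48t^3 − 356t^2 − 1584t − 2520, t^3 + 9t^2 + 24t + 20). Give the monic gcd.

t + 5

Repeated division with remainder:
  −4t^4 − 48t^3 − 356t^2 − 1584t − 2520 = (−4t − 12)(t^3 + 9t^2 + 24t + 20) + (−152t^2 − 1216t − 2280)
  t^3 + 9t^2 + 24t + 20 = (−(1/152)t − 1/152)(−152t^2 − 1216t − 2280) + (t + 5)
  −152t^2 − 1216t − 2280 = (−152t − 456)(t + 5) + (0)
The last nonzero remainder t + 5 is already monic.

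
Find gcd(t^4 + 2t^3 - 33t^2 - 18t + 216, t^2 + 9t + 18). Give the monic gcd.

By polynomial division,
  t^4 + 2t^3 - 33t^2 - 18t + 216 = (t^2 - 7t + 12)(t^2 + 9t + 18) + (0)
The last nonzero remainder t^2 + 9t + 18 is already monic.

t^2 + 9t + 18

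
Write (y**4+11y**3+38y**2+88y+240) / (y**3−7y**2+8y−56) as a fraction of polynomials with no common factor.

By polynomial division,
  y**4+11y**3+38y**2+88y+240 = (y+18)(y**3−7y**2+8y−56) + (156y**2+1248)
  y**3−7y**2+8y−56 = ((1/156)y−7/156)(156y**2+1248) + (0)
Last nonzero remainder: 156y**2+1248. Dividing through by 156 gives the monic gcd y**2+8.
Cancel y**2+8 from numerator and denominator to get the reduced form.

(y**2+11y+30)/(y−7)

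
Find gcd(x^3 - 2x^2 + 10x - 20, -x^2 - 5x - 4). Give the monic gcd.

Apply the Euclidean algorithm:
  x^3 - 2x^2 + 10x - 20 = (-x + 7)(-x^2 - 5x - 4) + (41x + 8)
  -x^2 - 5x - 4 = (-(1/41)x - 197/1681)(41x + 8) + (-5148/1681)
  41x + 8 = (-(68921/5148)x - 3362/1287)(-5148/1681) + (0)
The last nonzero remainder is the constant -5148/1681, so the polynomials are coprime and gcd = 1.

1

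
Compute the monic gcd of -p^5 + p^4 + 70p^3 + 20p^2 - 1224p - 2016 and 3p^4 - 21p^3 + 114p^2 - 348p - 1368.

p^2 - 4p - 12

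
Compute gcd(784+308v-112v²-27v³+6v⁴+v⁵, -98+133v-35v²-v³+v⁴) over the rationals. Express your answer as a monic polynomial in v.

98-35v+v³

Euclidean algorithm in ℚ[v]:
  v⁵+6v⁴-27v³-112v²+308v+784 = (v+7)(v⁴-v³-35v²+133v-98) + (15v³-525v+1470)
  v⁴-v³-35v²+133v-98 = ((1/15)v-1/15)(15v³-525v+1470) + (0)
Last nonzero remainder: 15v³-525v+1470. Dividing through by 15 gives the monic gcd v³-35v+98.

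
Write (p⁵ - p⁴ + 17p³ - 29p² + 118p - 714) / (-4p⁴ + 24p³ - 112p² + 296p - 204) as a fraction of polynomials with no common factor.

By polynomial division,
  p⁵ - p⁴ + 17p³ - 29p² + 118p - 714 = (-(1/4)p - 5/4)(-4p⁴ + 24p³ - 112p² + 296p - 204) + (19p³ - 95p² + 437p - 969)
  -4p⁴ + 24p³ - 112p² + 296p - 204 = (-(4/19)p + 4/19)(19p³ - 95p² + 437p - 969) + (0)
Last nonzero remainder: 19p³ - 95p² + 437p - 969. Dividing through by 19 gives the monic gcd p³ - 5p² + 23p - 51.
Cancel p³ - 5p² + 23p - 51 from numerator and denominator to get the reduced form.

(-p² - 4p - 14)/(4p - 4)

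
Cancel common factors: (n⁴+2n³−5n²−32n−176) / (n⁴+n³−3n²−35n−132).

(n+4)/(n+3)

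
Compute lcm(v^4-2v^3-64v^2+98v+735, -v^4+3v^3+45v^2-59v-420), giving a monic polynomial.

v^6-v^5-86v^4+74v^3+2113v^2-1225v-14700

Apply the Euclidean algorithm:
  v^4-2v^3-64v^2+98v+735 = (-1)(-v^4+3v^3+45v^2-59v-420) + (v^3-19v^2+39v+315)
  -v^4+3v^3+45v^2-59v-420 = (-v-16)(v^3-19v^2+39v+315) + (-220v^2+880v+4620)
  v^3-19v^2+39v+315 = (-(1/220)v+3/44)(-220v^2+880v+4620) + (0)
Last nonzero remainder: -220v^2+880v+4620. Dividing through by -220 gives the monic gcd v^2-4v-21.
Then lcm(f, g) = f·g / gcd(f, g); expanding and making the result monic gives the answer.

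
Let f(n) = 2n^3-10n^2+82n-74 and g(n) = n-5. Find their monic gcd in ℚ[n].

1

By polynomial division,
  2n^3-10n^2+82n-74 = (2n^2+82)(n-5) + (336)
  n-5 = ((1/336)n-5/336)(336) + (0)
The last nonzero remainder is the constant 336, so the polynomials are coprime and gcd = 1.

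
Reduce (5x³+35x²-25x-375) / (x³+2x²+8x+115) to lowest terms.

(5x²+10x-75)/(x²-3x+23)

Repeated division with remainder:
  5x³+35x²-25x-375 = (5)(x³+2x²+8x+115) + (25x²-65x-950)
  x³+2x²+8x+115 = ((1/25)x+23/125)(25x²-65x-950) + ((1449/25)x+1449/5)
  25x²-65x-950 = ((625/1449)x-4750/1449)((1449/25)x+1449/5) + (0)
Last nonzero remainder: (1449/25)x+1449/5. Dividing through by 1449/25 gives the monic gcd x+5.
Cancel x+5 from numerator and denominator to get the reduced form.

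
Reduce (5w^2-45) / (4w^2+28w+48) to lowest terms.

Repeated division with remainder:
  5w^2-45 = (5/4)(4w^2+28w+48) + (-35w-105)
  4w^2+28w+48 = (-(4/35)w-16/35)(-35w-105) + (0)
Last nonzero remainder: -35w-105. Dividing through by -35 gives the monic gcd w+3.
Cancel w+3 from numerator and denominator to get the reduced form.

(5w-15)/(4w+16)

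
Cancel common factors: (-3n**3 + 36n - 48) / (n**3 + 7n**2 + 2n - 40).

(-3n + 6)/(n + 5)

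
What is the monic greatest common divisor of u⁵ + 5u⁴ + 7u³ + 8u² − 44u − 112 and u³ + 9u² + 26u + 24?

Euclidean algorithm in ℚ[u]:
  u⁵ + 5u⁴ + 7u³ + 8u² − 44u − 112 = (u² − 4u + 17)(u³ + 9u² + 26u + 24) + (−65u² − 390u − 520)
  u³ + 9u² + 26u + 24 = (−(1/65)u − 3/65)(−65u² − 390u − 520) + (0)
Last nonzero remainder: −65u² − 390u − 520. Dividing through by −65 gives the monic gcd u² + 6u + 8.

u² + 6u + 8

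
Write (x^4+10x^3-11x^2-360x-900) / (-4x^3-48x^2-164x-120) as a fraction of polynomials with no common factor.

Euclidean algorithm in ℚ[x]:
  x^4+10x^3-11x^2-360x-900 = (-(1/4)x+1/2)(-4x^3-48x^2-164x-120) + (-28x^2-308x-840)
  -4x^3-48x^2-164x-120 = ((1/7)x+1/7)(-28x^2-308x-840) + (0)
Last nonzero remainder: -28x^2-308x-840. Dividing through by -28 gives the monic gcd x^2+11x+30.
Cancel x^2+11x+30 from numerator and denominator to get the reduced form.

(-x^2+x+30)/(4x+4)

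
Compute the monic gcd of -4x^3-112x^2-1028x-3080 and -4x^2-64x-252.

x+7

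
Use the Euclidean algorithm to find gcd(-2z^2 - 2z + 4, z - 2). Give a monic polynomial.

1

Euclidean algorithm in ℚ[z]:
  -2z^2 - 2z + 4 = (-2z - 6)(z - 2) + (-8)
  z - 2 = (-(1/8)z + 1/4)(-8) + (0)
The last nonzero remainder is the constant -8, so the polynomials are coprime and gcd = 1.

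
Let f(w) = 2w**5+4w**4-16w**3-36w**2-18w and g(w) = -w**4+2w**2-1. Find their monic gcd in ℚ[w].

w**2+2w+1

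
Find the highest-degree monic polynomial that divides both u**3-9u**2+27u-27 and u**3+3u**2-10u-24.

By polynomial division,
  u**3-9u**2+27u-27 = (u**3+3u**2-10u-24) + (-12u**2+37u-3)
  u**3+3u**2-10u-24 = (-(1/12)u-73/144)(-12u**2+37u-3) + ((1225/144)u-1225/48)
  -12u**2+37u-3 = (-(1728/1225)u+144/1225)((1225/144)u-1225/48) + (0)
Last nonzero remainder: (1225/144)u-1225/48. Dividing through by 1225/144 gives the monic gcd u-3.

u-3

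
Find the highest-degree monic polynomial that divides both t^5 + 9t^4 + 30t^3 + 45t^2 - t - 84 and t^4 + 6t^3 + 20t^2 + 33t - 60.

t^2 + 3t - 4

Euclidean algorithm in ℚ[t]:
  t^5 + 9t^4 + 30t^3 + 45t^2 - t - 84 = (t + 3)(t^4 + 6t^3 + 20t^2 + 33t - 60) + (-8t^3 - 48t^2 - 40t + 96)
  t^4 + 6t^3 + 20t^2 + 33t - 60 = (-(1/8)t)(-8t^3 - 48t^2 - 40t + 96) + (15t^2 + 45t - 60)
  -8t^3 - 48t^2 - 40t + 96 = (-(8/15)t - 8/5)(15t^2 + 45t - 60) + (0)
Last nonzero remainder: 15t^2 + 45t - 60. Dividing through by 15 gives the monic gcd t^2 + 3t - 4.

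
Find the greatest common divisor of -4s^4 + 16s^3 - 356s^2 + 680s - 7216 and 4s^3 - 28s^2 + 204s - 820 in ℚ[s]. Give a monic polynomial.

Euclidean algorithm in ℚ[s]:
  -4s^4 + 16s^3 - 356s^2 + 680s - 7216 = (-s - 3)(4s^3 - 28s^2 + 204s - 820) + (-236s^2 + 472s - 9676)
  4s^3 - 28s^2 + 204s - 820 = (-(1/59)s + 5/59)(-236s^2 + 472s - 9676) + (0)
Last nonzero remainder: -236s^2 + 472s - 9676. Dividing through by -236 gives the monic gcd s^2 - 2s + 41.

s^2 - 2s + 41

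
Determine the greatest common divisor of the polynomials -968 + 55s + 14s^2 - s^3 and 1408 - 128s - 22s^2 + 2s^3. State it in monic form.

Euclidean algorithm in ℚ[s]:
  -s^3 + 14s^2 + 55s - 968 = (-1/2)(2s^3 - 22s^2 - 128s + 1408) + (3s^2 - 9s - 264)
  2s^3 - 22s^2 - 128s + 1408 = ((2/3)s - 16/3)(3s^2 - 9s - 264) + (0)
Last nonzero remainder: 3s^2 - 9s - 264. Dividing through by 3 gives the monic gcd s^2 - 3s - 88.

-88 - 3s + s^2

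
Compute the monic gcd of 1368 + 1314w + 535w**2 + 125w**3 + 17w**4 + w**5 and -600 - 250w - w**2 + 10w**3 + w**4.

24 + 10w + w**2

Euclidean algorithm in ℚ[w]:
  w**5 + 17w**4 + 125w**3 + 535w**2 + 1314w + 1368 = (w + 7)(w**4 + 10w**3 - w**2 - 250w - 600) + (56w**3 + 792w**2 + 3664w + 5568)
  w**4 + 10w**3 - w**2 - 250w - 600 = ((1/56)w - 29/392)(56w**3 + 792w**2 + 3664w + 5568) + (-(384/49)w**2 - (3840/49)w - 9216/49)
  56w**3 + 792w**2 + 3664w + 5568 = (-(343/48)w - 1421/48)(-(384/49)w**2 - (3840/49)w - 9216/49) + (0)
Last nonzero remainder: -(384/49)w**2 - (3840/49)w - 9216/49. Dividing through by -384/49 gives the monic gcd w**2 + 10w + 24.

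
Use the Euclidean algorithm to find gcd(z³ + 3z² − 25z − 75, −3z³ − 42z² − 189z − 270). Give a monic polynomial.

z² + 8z + 15

By polynomial division,
  z³ + 3z² − 25z − 75 = (−1/3)(−3z³ − 42z² − 189z − 270) + (−11z² − 88z − 165)
  −3z³ − 42z² − 189z − 270 = ((3/11)z + 18/11)(−11z² − 88z − 165) + (0)
Last nonzero remainder: −11z² − 88z − 165. Dividing through by −11 gives the monic gcd z² + 8z + 15.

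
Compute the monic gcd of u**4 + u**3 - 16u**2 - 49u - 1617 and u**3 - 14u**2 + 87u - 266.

u - 7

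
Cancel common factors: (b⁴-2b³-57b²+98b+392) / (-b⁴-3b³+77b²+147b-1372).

Apply the Euclidean algorithm:
  b⁴-2b³-57b²+98b+392 = (-1)(-b⁴-3b³+77b²+147b-1372) + (-5b³+20b²+245b-980)
  -b⁴-3b³+77b²+147b-1372 = ((1/5)b+7/5)(-5b³+20b²+245b-980) + (0)
Last nonzero remainder: -5b³+20b²+245b-980. Dividing through by -5 gives the monic gcd b³-4b²-49b+196.
Cancel b³-4b²-49b+196 from numerator and denominator to get the reduced form.

(-b-2)/(b+7)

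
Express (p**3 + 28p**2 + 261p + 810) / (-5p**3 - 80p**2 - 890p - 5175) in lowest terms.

(-p**2 - 19p - 90)/(5p**2 + 35p + 575)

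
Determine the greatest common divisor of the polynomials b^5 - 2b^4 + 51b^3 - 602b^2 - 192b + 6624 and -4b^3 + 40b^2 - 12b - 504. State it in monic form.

b^2 - 3b - 18

Euclidean algorithm in ℚ[b]:
  b^5 - 2b^4 + 51b^3 - 602b^2 - 192b + 6624 = (-(1/4)b^2 - 2b - 32)(-4b^3 + 40b^2 - 12b - 504) + (528b^2 - 1584b - 9504)
  -4b^3 + 40b^2 - 12b - 504 = (-(1/132)b + 7/132)(528b^2 - 1584b - 9504) + (0)
Last nonzero remainder: 528b^2 - 1584b - 9504. Dividing through by 528 gives the monic gcd b^2 - 3b - 18.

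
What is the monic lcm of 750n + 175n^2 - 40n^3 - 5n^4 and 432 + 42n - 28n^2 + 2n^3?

Repeated division with remainder:
  -5n^4 - 40n^3 + 175n^2 + 750n = (-(5/2)n - 55)(2n^3 - 28n^2 + 42n + 432) + (-1260n^2 + 4140n + 23760)
  2n^3 - 28n^2 + 42n + 432 = (-(1/630)n + 5/294)(-1260n^2 + 4140n + 23760) + ((456/49)n + 1368/49)
  -1260n^2 + 4140n + 23760 = (-(5145/38)n + 16170/19)((456/49)n + 1368/49) + (0)
Last nonzero remainder: (456/49)n + 1368/49. Dividing through by 456/49 gives the monic gcd n + 3.
Then lcm(f, g) = f·g / gcd(f, g); expanding and making the result monic gives the answer.

-10800n + 30n^2 + 1021n^3 - 99n^4 - 9n^5 + n^6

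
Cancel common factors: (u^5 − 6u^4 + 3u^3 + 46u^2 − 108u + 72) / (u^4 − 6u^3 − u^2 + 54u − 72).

(u^2 − 4u + 4)/(u − 4)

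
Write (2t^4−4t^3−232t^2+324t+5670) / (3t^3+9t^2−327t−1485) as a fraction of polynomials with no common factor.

(2t^2−32t+126)/(3t−33)

Euclidean algorithm in ℚ[t]:
  2t^4−4t^3−232t^2+324t+5670 = ((2/3)t−10/3)(3t^3+9t^2−327t−1485) + (16t^2+224t+720)
  3t^3+9t^2−327t−1485 = ((3/16)t−33/16)(16t^2+224t+720) + (0)
Last nonzero remainder: 16t^2+224t+720. Dividing through by 16 gives the monic gcd t^2+14t+45.
Cancel t^2+14t+45 from numerator and denominator to get the reduced form.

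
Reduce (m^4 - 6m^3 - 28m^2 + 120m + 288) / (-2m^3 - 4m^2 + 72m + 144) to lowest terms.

(-m^2 + 2m + 24)/(2m + 12)

Apply the Euclidean algorithm:
  m^4 - 6m^3 - 28m^2 + 120m + 288 = (-(1/2)m + 4)(-2m^3 - 4m^2 + 72m + 144) + (24m^2 - 96m - 288)
  -2m^3 - 4m^2 + 72m + 144 = (-(1/12)m - 1/2)(24m^2 - 96m - 288) + (0)
Last nonzero remainder: 24m^2 - 96m - 288. Dividing through by 24 gives the monic gcd m^2 - 4m - 12.
Cancel m^2 - 4m - 12 from numerator and denominator to get the reduced form.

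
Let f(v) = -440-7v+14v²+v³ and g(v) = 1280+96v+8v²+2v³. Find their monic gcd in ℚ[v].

Euclidean algorithm in ℚ[v]:
  v³+14v²-7v-440 = (1/2)(2v³+8v²+96v+1280) + (10v²-55v-1080)
  2v³+8v²+96v+1280 = ((1/5)v+19/10)(10v²-55v-1080) + ((833/2)v+3332)
  10v²-55v-1080 = ((20/833)v-270/833)((833/2)v+3332) + (0)
Last nonzero remainder: (833/2)v+3332. Dividing through by 833/2 gives the monic gcd v+8.

8+v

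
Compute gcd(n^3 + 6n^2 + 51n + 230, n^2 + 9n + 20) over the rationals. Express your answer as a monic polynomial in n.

Apply the Euclidean algorithm:
  n^3 + 6n^2 + 51n + 230 = (n − 3)(n^2 + 9n + 20) + (58n + 290)
  n^2 + 9n + 20 = ((1/58)n + 2/29)(58n + 290) + (0)
Last nonzero remainder: 58n + 290. Dividing through by 58 gives the monic gcd n + 5.

n + 5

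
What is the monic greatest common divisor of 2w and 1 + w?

1

By polynomial division,
  2w = (2)(w + 1) + (-2)
  w + 1 = (-(1/2)w - 1/2)(-2) + (0)
The last nonzero remainder is the constant -2, so the polynomials are coprime and gcd = 1.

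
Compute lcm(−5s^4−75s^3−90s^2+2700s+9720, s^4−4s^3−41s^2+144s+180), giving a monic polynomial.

s^6+11s^5−47s^4−687s^3+126s^2+10476s+9720

By polynomial division,
  −5s^4−75s^3−90s^2+2700s+9720 = (−5)(s^4−4s^3−41s^2+144s+180) + (−95s^3−295s^2+3420s+10620)
  s^4−4s^3−41s^2+144s+180 = (−(1/95)s+27/361)(−95s^3−295s^2+3420s+10620) + ((6160/361)s^2−221760/361)
  −95s^3−295s^2+3420s+10620 = (−(6859/1232)s−21299/1232)((6160/361)s^2−221760/361) + (0)
Last nonzero remainder: (6160/361)s^2−221760/361. Dividing through by 6160/361 gives the monic gcd s^2−36.
Then lcm(f, g) = f·g / gcd(f, g); expanding and making the result monic gives the answer.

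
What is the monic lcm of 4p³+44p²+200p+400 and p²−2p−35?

By polynomial division,
  4p³+44p²+200p+400 = (4p+52)(p²−2p−35) + (444p+2220)
  p²−2p−35 = ((1/444)p−7/444)(444p+2220) + (0)
Last nonzero remainder: 444p+2220. Dividing through by 444 gives the monic gcd p+5.
Then lcm(f, g) = f·g / gcd(f, g); expanding and making the result monic gives the answer.

p⁴+4p³−27p²−250p−700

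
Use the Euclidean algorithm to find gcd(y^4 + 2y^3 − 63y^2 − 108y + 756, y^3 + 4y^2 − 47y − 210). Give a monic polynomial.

Euclidean algorithm in ℚ[y]:
  y^4 + 2y^3 − 63y^2 − 108y + 756 = (y − 2)(y^3 + 4y^2 − 47y − 210) + (−8y^2 + 8y + 336)
  y^3 + 4y^2 − 47y − 210 = (−(1/8)y − 5/8)(−8y^2 + 8y + 336) + (0)
Last nonzero remainder: −8y^2 + 8y + 336. Dividing through by −8 gives the monic gcd y^2 − y − 42.

y^2 − y − 42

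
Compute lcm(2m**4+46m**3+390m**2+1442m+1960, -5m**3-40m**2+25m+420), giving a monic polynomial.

Euclidean algorithm in ℚ[m]:
  2m**4+46m**3+390m**2+1442m+1960 = (-(2/5)m-6)(-5m**3-40m**2+25m+420) + (160m**2+1760m+4480)
  -5m**3-40m**2+25m+420 = (-(1/32)m+3/32)(160m**2+1760m+4480) + (0)
Last nonzero remainder: 160m**2+1760m+4480. Dividing through by 160 gives the monic gcd m**2+11m+28.
Then lcm(f, g) = f·g / gcd(f, g); expanding and making the result monic gives the answer.

m**5+20m**4+126m**3+136m**2-1183m-2940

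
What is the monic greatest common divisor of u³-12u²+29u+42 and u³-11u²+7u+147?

Euclidean algorithm in ℚ[u]:
  u³-12u²+29u+42 = (u³-11u²+7u+147) + (-u²+22u-105)
  u³-11u²+7u+147 = (-u-11)(-u²+22u-105) + (144u-1008)
  -u²+22u-105 = (-(1/144)u+5/48)(144u-1008) + (0)
Last nonzero remainder: 144u-1008. Dividing through by 144 gives the monic gcd u-7.

u-7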